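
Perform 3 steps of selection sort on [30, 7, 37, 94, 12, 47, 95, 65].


Initial: [30, 7, 37, 94, 12, 47, 95, 65]
Step 1: min=7 at 1
  Swap: [7, 30, 37, 94, 12, 47, 95, 65]
Step 2: min=12 at 4
  Swap: [7, 12, 37, 94, 30, 47, 95, 65]
Step 3: min=30 at 4
  Swap: [7, 12, 30, 94, 37, 47, 95, 65]

After 3 steps: [7, 12, 30, 94, 37, 47, 95, 65]


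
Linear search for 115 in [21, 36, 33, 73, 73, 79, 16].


i=0: 21!=115
i=1: 36!=115
i=2: 33!=115
i=3: 73!=115
i=4: 73!=115
i=5: 79!=115
i=6: 16!=115

Not found, 7 comps


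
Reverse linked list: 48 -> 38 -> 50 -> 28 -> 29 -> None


Step 1: curr=48, set curr.next=prev(None) | reversed so far: 48
Step 2: curr=38, set curr.next=prev(48) | reversed so far: 38 -> 48
Step 3: curr=50, set curr.next=prev(38) | reversed so far: 50 -> 38 -> 48
Step 4: curr=28, set curr.next=prev(50) | reversed so far: 28 -> 50 -> 38 -> 48
Step 5: curr=29, set curr.next=prev(28) | reversed so far: 29 -> 28 -> 50 -> 38 -> 48

29 -> 28 -> 50 -> 38 -> 48 -> None


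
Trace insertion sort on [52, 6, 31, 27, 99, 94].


Initial: [52, 6, 31, 27, 99, 94]
Insert 6: [6, 52, 31, 27, 99, 94]
Insert 31: [6, 31, 52, 27, 99, 94]
Insert 27: [6, 27, 31, 52, 99, 94]
Insert 99: [6, 27, 31, 52, 99, 94]
Insert 94: [6, 27, 31, 52, 94, 99]

Sorted: [6, 27, 31, 52, 94, 99]


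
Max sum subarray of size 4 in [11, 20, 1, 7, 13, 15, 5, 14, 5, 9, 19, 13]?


[0:4]: 39
[1:5]: 41
[2:6]: 36
[3:7]: 40
[4:8]: 47
[5:9]: 39
[6:10]: 33
[7:11]: 47
[8:12]: 46

Max: 47 at [4:8]


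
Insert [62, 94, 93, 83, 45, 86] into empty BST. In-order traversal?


Insert 62: root
Insert 94: R from 62
Insert 93: R from 62 -> L from 94
Insert 83: R from 62 -> L from 94 -> L from 93
Insert 45: L from 62
Insert 86: R from 62 -> L from 94 -> L from 93 -> R from 83

In-order: [45, 62, 83, 86, 93, 94]


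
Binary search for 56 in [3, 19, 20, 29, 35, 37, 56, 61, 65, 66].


Step 1: lo=0, hi=9, mid=4, val=35
Step 2: lo=5, hi=9, mid=7, val=61
Step 3: lo=5, hi=6, mid=5, val=37
Step 4: lo=6, hi=6, mid=6, val=56

Found at index 6


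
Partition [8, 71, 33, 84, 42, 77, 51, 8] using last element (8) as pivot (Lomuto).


Pivot: 8
  8 <= 8: advance i (no swap)
Place pivot at 1: [8, 8, 33, 84, 42, 77, 51, 71]

Partitioned: [8, 8, 33, 84, 42, 77, 51, 71]


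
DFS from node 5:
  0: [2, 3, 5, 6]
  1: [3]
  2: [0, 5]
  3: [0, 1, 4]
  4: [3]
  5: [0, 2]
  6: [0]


Visit 5, push [2, 0]
Visit 0, push [6, 3, 2]
Visit 2, push []
Visit 3, push [4, 1]
Visit 1, push []
Visit 4, push []
Visit 6, push []

DFS order: [5, 0, 2, 3, 1, 4, 6]


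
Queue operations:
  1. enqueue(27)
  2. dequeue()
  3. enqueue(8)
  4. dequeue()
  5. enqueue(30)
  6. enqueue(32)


enqueue(27) -> [27]
dequeue()->27, []
enqueue(8) -> [8]
dequeue()->8, []
enqueue(30) -> [30]
enqueue(32) -> [30, 32]

Final queue: [30, 32]


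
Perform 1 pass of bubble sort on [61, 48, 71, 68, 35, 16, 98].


Initial: [61, 48, 71, 68, 35, 16, 98]
Pass 1: [48, 61, 68, 35, 16, 71, 98] (4 swaps)

After 1 pass: [48, 61, 68, 35, 16, 71, 98]


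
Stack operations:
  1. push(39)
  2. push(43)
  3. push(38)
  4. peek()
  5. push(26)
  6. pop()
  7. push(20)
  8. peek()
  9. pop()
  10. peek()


push(39) -> [39]
push(43) -> [39, 43]
push(38) -> [39, 43, 38]
peek()->38
push(26) -> [39, 43, 38, 26]
pop()->26, [39, 43, 38]
push(20) -> [39, 43, 38, 20]
peek()->20
pop()->20, [39, 43, 38]
peek()->38

Final stack: [39, 43, 38]


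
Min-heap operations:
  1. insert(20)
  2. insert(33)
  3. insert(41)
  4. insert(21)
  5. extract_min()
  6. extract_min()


insert(20) -> [20]
insert(33) -> [20, 33]
insert(41) -> [20, 33, 41]
insert(21) -> [20, 21, 41, 33]
extract_min()->20, [21, 33, 41]
extract_min()->21, [33, 41]

Final heap: [33, 41]


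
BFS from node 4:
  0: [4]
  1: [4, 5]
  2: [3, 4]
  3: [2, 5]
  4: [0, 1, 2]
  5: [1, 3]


Visit 4, enqueue [0, 1, 2]
Visit 0, enqueue []
Visit 1, enqueue [5]
Visit 2, enqueue [3]
Visit 5, enqueue []
Visit 3, enqueue []

BFS order: [4, 0, 1, 2, 5, 3]


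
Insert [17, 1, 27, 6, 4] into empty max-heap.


Insert 17: [17]
Insert 1: [17, 1]
Insert 27: [27, 1, 17]
Insert 6: [27, 6, 17, 1]
Insert 4: [27, 6, 17, 1, 4]

Final heap: [27, 6, 17, 1, 4]


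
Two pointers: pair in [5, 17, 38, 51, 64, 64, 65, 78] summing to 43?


lo=0(5)+hi=7(78)=83
lo=0(5)+hi=6(65)=70
lo=0(5)+hi=5(64)=69
lo=0(5)+hi=4(64)=69
lo=0(5)+hi=3(51)=56
lo=0(5)+hi=2(38)=43

Yes: 5+38=43


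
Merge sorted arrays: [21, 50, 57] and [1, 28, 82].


Take 1 from B
Take 21 from A
Take 28 from B
Take 50 from A
Take 57 from A

Merged: [1, 21, 28, 50, 57, 82]


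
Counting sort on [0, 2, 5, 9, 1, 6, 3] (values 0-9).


Input: [0, 2, 5, 9, 1, 6, 3]
Counts: [1, 1, 1, 1, 0, 1, 1, 0, 0, 1]

Sorted: [0, 1, 2, 3, 5, 6, 9]


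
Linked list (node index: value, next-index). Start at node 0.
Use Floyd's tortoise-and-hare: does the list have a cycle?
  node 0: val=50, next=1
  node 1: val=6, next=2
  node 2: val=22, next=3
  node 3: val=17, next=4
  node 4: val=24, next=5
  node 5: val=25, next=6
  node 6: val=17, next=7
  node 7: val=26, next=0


Floyd's tortoise (slow, +1) and hare (fast, +2):
  init: slow=0, fast=0
  step 1: slow=1, fast=2
  step 2: slow=2, fast=4
  step 3: slow=3, fast=6
  step 4: slow=4, fast=0
  step 5: slow=5, fast=2
  step 6: slow=6, fast=4
  step 7: slow=7, fast=6
  step 8: slow=0, fast=0
  slow == fast at node 0: cycle detected

Cycle: yes


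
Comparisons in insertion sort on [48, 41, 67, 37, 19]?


Algorithm: insertion sort
Input: [48, 41, 67, 37, 19]
Sorted: [19, 37, 41, 48, 67]

9


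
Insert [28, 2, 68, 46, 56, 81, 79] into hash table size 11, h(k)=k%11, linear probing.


Insert 28: h=6 -> slot 6
Insert 2: h=2 -> slot 2
Insert 68: h=2, 1 probes -> slot 3
Insert 46: h=2, 2 probes -> slot 4
Insert 56: h=1 -> slot 1
Insert 81: h=4, 1 probes -> slot 5
Insert 79: h=2, 5 probes -> slot 7

Table: [None, 56, 2, 68, 46, 81, 28, 79, None, None, None]


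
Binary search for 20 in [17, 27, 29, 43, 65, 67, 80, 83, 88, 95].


Step 1: lo=0, hi=9, mid=4, val=65
Step 2: lo=0, hi=3, mid=1, val=27
Step 3: lo=0, hi=0, mid=0, val=17

Not found


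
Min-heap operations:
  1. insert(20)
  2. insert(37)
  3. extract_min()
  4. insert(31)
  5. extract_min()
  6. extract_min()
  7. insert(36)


insert(20) -> [20]
insert(37) -> [20, 37]
extract_min()->20, [37]
insert(31) -> [31, 37]
extract_min()->31, [37]
extract_min()->37, []
insert(36) -> [36]

Final heap: [36]


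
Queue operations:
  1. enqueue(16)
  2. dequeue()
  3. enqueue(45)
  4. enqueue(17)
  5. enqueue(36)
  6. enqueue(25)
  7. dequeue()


enqueue(16) -> [16]
dequeue()->16, []
enqueue(45) -> [45]
enqueue(17) -> [45, 17]
enqueue(36) -> [45, 17, 36]
enqueue(25) -> [45, 17, 36, 25]
dequeue()->45, [17, 36, 25]

Final queue: [17, 36, 25]


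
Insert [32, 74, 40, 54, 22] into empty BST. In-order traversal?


Insert 32: root
Insert 74: R from 32
Insert 40: R from 32 -> L from 74
Insert 54: R from 32 -> L from 74 -> R from 40
Insert 22: L from 32

In-order: [22, 32, 40, 54, 74]


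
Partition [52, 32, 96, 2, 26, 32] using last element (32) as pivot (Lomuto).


Pivot: 32
  32 <= 32: swap -> [32, 52, 96, 2, 26, 32]
  2 <= 32: swap -> [32, 2, 96, 52, 26, 32]
  26 <= 32: swap -> [32, 2, 26, 52, 96, 32]
Place pivot at 3: [32, 2, 26, 32, 96, 52]

Partitioned: [32, 2, 26, 32, 96, 52]


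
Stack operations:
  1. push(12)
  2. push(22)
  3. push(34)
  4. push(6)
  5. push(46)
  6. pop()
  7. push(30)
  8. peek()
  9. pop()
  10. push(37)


push(12) -> [12]
push(22) -> [12, 22]
push(34) -> [12, 22, 34]
push(6) -> [12, 22, 34, 6]
push(46) -> [12, 22, 34, 6, 46]
pop()->46, [12, 22, 34, 6]
push(30) -> [12, 22, 34, 6, 30]
peek()->30
pop()->30, [12, 22, 34, 6]
push(37) -> [12, 22, 34, 6, 37]

Final stack: [12, 22, 34, 6, 37]


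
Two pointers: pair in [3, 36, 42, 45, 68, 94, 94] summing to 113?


lo=0(3)+hi=6(94)=97
lo=1(36)+hi=6(94)=130
lo=1(36)+hi=5(94)=130
lo=1(36)+hi=4(68)=104
lo=2(42)+hi=4(68)=110
lo=3(45)+hi=4(68)=113

Yes: 45+68=113


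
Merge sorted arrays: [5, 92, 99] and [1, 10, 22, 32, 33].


Take 1 from B
Take 5 from A
Take 10 from B
Take 22 from B
Take 32 from B
Take 33 from B

Merged: [1, 5, 10, 22, 32, 33, 92, 99]


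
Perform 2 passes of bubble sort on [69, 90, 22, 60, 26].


Initial: [69, 90, 22, 60, 26]
Pass 1: [69, 22, 60, 26, 90] (3 swaps)
Pass 2: [22, 60, 26, 69, 90] (3 swaps)

After 2 passes: [22, 60, 26, 69, 90]


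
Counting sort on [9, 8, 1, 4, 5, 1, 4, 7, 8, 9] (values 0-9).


Input: [9, 8, 1, 4, 5, 1, 4, 7, 8, 9]
Counts: [0, 2, 0, 0, 2, 1, 0, 1, 2, 2]

Sorted: [1, 1, 4, 4, 5, 7, 8, 8, 9, 9]


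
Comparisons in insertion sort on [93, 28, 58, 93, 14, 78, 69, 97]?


Algorithm: insertion sort
Input: [93, 28, 58, 93, 14, 78, 69, 97]
Sorted: [14, 28, 58, 69, 78, 93, 93, 97]

16


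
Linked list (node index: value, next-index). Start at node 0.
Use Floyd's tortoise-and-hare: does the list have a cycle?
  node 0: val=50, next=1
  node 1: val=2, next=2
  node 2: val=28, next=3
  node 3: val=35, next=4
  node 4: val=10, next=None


Floyd's tortoise (slow, +1) and hare (fast, +2):
  init: slow=0, fast=0
  step 1: slow=1, fast=2
  step 2: slow=2, fast=4
  step 3: fast -> None, no cycle

Cycle: no


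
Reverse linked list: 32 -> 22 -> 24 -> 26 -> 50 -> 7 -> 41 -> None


Step 1: curr=32, set curr.next=prev(None) | reversed so far: 32
Step 2: curr=22, set curr.next=prev(32) | reversed so far: 22 -> 32
Step 3: curr=24, set curr.next=prev(22) | reversed so far: 24 -> 22 -> 32
Step 4: curr=26, set curr.next=prev(24) | reversed so far: 26 -> 24 -> 22 -> 32
Step 5: curr=50, set curr.next=prev(26) | reversed so far: 50 -> 26 -> 24 -> 22 -> 32
Step 6: curr=7, set curr.next=prev(50) | reversed so far: 7 -> 50 -> 26 -> 24 -> 22 -> 32
Step 7: curr=41, set curr.next=prev(7) | reversed so far: 41 -> 7 -> 50 -> 26 -> 24 -> 22 -> 32

41 -> 7 -> 50 -> 26 -> 24 -> 22 -> 32 -> None


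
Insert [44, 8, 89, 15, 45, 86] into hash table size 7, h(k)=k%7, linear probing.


Insert 44: h=2 -> slot 2
Insert 8: h=1 -> slot 1
Insert 89: h=5 -> slot 5
Insert 15: h=1, 2 probes -> slot 3
Insert 45: h=3, 1 probes -> slot 4
Insert 86: h=2, 4 probes -> slot 6

Table: [None, 8, 44, 15, 45, 89, 86]


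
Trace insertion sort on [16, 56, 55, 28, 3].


Initial: [16, 56, 55, 28, 3]
Insert 56: [16, 56, 55, 28, 3]
Insert 55: [16, 55, 56, 28, 3]
Insert 28: [16, 28, 55, 56, 3]
Insert 3: [3, 16, 28, 55, 56]

Sorted: [3, 16, 28, 55, 56]


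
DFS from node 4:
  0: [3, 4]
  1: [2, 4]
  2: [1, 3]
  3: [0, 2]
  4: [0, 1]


Visit 4, push [1, 0]
Visit 0, push [3]
Visit 3, push [2]
Visit 2, push [1]
Visit 1, push []

DFS order: [4, 0, 3, 2, 1]


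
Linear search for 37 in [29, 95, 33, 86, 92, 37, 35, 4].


i=0: 29!=37
i=1: 95!=37
i=2: 33!=37
i=3: 86!=37
i=4: 92!=37
i=5: 37==37 found!

Found at 5, 6 comps


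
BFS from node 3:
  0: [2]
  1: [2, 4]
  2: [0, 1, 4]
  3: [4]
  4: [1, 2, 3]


Visit 3, enqueue [4]
Visit 4, enqueue [1, 2]
Visit 1, enqueue []
Visit 2, enqueue [0]
Visit 0, enqueue []

BFS order: [3, 4, 1, 2, 0]


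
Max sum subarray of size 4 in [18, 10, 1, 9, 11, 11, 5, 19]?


[0:4]: 38
[1:5]: 31
[2:6]: 32
[3:7]: 36
[4:8]: 46

Max: 46 at [4:8]


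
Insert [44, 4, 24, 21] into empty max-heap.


Insert 44: [44]
Insert 4: [44, 4]
Insert 24: [44, 4, 24]
Insert 21: [44, 21, 24, 4]

Final heap: [44, 21, 24, 4]


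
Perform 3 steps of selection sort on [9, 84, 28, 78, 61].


Initial: [9, 84, 28, 78, 61]
Step 1: min=9 at 0
  Swap: [9, 84, 28, 78, 61]
Step 2: min=28 at 2
  Swap: [9, 28, 84, 78, 61]
Step 3: min=61 at 4
  Swap: [9, 28, 61, 78, 84]

After 3 steps: [9, 28, 61, 78, 84]


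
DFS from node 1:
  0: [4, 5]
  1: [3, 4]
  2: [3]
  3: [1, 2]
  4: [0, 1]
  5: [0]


Visit 1, push [4, 3]
Visit 3, push [2]
Visit 2, push []
Visit 4, push [0]
Visit 0, push [5]
Visit 5, push []

DFS order: [1, 3, 2, 4, 0, 5]


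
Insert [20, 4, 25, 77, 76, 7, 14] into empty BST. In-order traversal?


Insert 20: root
Insert 4: L from 20
Insert 25: R from 20
Insert 77: R from 20 -> R from 25
Insert 76: R from 20 -> R from 25 -> L from 77
Insert 7: L from 20 -> R from 4
Insert 14: L from 20 -> R from 4 -> R from 7

In-order: [4, 7, 14, 20, 25, 76, 77]


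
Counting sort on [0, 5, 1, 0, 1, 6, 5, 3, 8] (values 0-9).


Input: [0, 5, 1, 0, 1, 6, 5, 3, 8]
Counts: [2, 2, 0, 1, 0, 2, 1, 0, 1, 0]

Sorted: [0, 0, 1, 1, 3, 5, 5, 6, 8]


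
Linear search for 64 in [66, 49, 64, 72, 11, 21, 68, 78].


i=0: 66!=64
i=1: 49!=64
i=2: 64==64 found!

Found at 2, 3 comps


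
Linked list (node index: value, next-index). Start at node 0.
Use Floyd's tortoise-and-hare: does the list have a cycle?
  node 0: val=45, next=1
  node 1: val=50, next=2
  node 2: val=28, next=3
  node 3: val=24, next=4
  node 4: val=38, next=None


Floyd's tortoise (slow, +1) and hare (fast, +2):
  init: slow=0, fast=0
  step 1: slow=1, fast=2
  step 2: slow=2, fast=4
  step 3: fast -> None, no cycle

Cycle: no


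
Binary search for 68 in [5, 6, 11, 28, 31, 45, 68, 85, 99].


Step 1: lo=0, hi=8, mid=4, val=31
Step 2: lo=5, hi=8, mid=6, val=68

Found at index 6


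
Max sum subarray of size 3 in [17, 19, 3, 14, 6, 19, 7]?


[0:3]: 39
[1:4]: 36
[2:5]: 23
[3:6]: 39
[4:7]: 32

Max: 39 at [0:3]


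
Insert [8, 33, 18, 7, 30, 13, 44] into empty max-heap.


Insert 8: [8]
Insert 33: [33, 8]
Insert 18: [33, 8, 18]
Insert 7: [33, 8, 18, 7]
Insert 30: [33, 30, 18, 7, 8]
Insert 13: [33, 30, 18, 7, 8, 13]
Insert 44: [44, 30, 33, 7, 8, 13, 18]

Final heap: [44, 30, 33, 7, 8, 13, 18]


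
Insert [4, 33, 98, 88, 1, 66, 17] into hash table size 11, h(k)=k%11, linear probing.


Insert 4: h=4 -> slot 4
Insert 33: h=0 -> slot 0
Insert 98: h=10 -> slot 10
Insert 88: h=0, 1 probes -> slot 1
Insert 1: h=1, 1 probes -> slot 2
Insert 66: h=0, 3 probes -> slot 3
Insert 17: h=6 -> slot 6

Table: [33, 88, 1, 66, 4, None, 17, None, None, None, 98]


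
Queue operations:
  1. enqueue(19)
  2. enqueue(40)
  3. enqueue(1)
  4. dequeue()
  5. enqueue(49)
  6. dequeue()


enqueue(19) -> [19]
enqueue(40) -> [19, 40]
enqueue(1) -> [19, 40, 1]
dequeue()->19, [40, 1]
enqueue(49) -> [40, 1, 49]
dequeue()->40, [1, 49]

Final queue: [1, 49]


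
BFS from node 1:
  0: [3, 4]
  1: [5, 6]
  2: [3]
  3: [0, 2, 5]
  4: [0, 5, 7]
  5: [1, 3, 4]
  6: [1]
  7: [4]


Visit 1, enqueue [5, 6]
Visit 5, enqueue [3, 4]
Visit 6, enqueue []
Visit 3, enqueue [0, 2]
Visit 4, enqueue [7]
Visit 0, enqueue []
Visit 2, enqueue []
Visit 7, enqueue []

BFS order: [1, 5, 6, 3, 4, 0, 2, 7]


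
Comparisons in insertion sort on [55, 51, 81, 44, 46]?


Algorithm: insertion sort
Input: [55, 51, 81, 44, 46]
Sorted: [44, 46, 51, 55, 81]

9


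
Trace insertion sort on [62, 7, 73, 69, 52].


Initial: [62, 7, 73, 69, 52]
Insert 7: [7, 62, 73, 69, 52]
Insert 73: [7, 62, 73, 69, 52]
Insert 69: [7, 62, 69, 73, 52]
Insert 52: [7, 52, 62, 69, 73]

Sorted: [7, 52, 62, 69, 73]


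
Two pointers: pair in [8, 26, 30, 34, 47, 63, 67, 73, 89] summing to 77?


lo=0(8)+hi=8(89)=97
lo=0(8)+hi=7(73)=81
lo=0(8)+hi=6(67)=75
lo=1(26)+hi=6(67)=93
lo=1(26)+hi=5(63)=89
lo=1(26)+hi=4(47)=73
lo=2(30)+hi=4(47)=77

Yes: 30+47=77


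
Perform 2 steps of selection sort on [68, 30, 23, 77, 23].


Initial: [68, 30, 23, 77, 23]
Step 1: min=23 at 2
  Swap: [23, 30, 68, 77, 23]
Step 2: min=23 at 4
  Swap: [23, 23, 68, 77, 30]

After 2 steps: [23, 23, 68, 77, 30]


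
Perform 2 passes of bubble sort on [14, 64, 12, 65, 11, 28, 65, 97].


Initial: [14, 64, 12, 65, 11, 28, 65, 97]
Pass 1: [14, 12, 64, 11, 28, 65, 65, 97] (3 swaps)
Pass 2: [12, 14, 11, 28, 64, 65, 65, 97] (3 swaps)

After 2 passes: [12, 14, 11, 28, 64, 65, 65, 97]


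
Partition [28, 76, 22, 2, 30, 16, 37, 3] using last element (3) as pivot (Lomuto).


Pivot: 3
  2 <= 3: swap -> [2, 76, 22, 28, 30, 16, 37, 3]
Place pivot at 1: [2, 3, 22, 28, 30, 16, 37, 76]

Partitioned: [2, 3, 22, 28, 30, 16, 37, 76]


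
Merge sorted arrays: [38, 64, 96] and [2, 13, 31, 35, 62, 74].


Take 2 from B
Take 13 from B
Take 31 from B
Take 35 from B
Take 38 from A
Take 62 from B
Take 64 from A
Take 74 from B

Merged: [2, 13, 31, 35, 38, 62, 64, 74, 96]


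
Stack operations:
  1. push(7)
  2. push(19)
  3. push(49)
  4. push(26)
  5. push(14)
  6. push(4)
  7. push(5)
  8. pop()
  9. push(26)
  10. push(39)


push(7) -> [7]
push(19) -> [7, 19]
push(49) -> [7, 19, 49]
push(26) -> [7, 19, 49, 26]
push(14) -> [7, 19, 49, 26, 14]
push(4) -> [7, 19, 49, 26, 14, 4]
push(5) -> [7, 19, 49, 26, 14, 4, 5]
pop()->5, [7, 19, 49, 26, 14, 4]
push(26) -> [7, 19, 49, 26, 14, 4, 26]
push(39) -> [7, 19, 49, 26, 14, 4, 26, 39]

Final stack: [7, 19, 49, 26, 14, 4, 26, 39]


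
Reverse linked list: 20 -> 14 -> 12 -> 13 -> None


Step 1: curr=20, set curr.next=prev(None) | reversed so far: 20
Step 2: curr=14, set curr.next=prev(20) | reversed so far: 14 -> 20
Step 3: curr=12, set curr.next=prev(14) | reversed so far: 12 -> 14 -> 20
Step 4: curr=13, set curr.next=prev(12) | reversed so far: 13 -> 12 -> 14 -> 20

13 -> 12 -> 14 -> 20 -> None


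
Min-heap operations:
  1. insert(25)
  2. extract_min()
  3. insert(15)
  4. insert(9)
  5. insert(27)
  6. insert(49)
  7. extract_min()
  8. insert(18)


insert(25) -> [25]
extract_min()->25, []
insert(15) -> [15]
insert(9) -> [9, 15]
insert(27) -> [9, 15, 27]
insert(49) -> [9, 15, 27, 49]
extract_min()->9, [15, 49, 27]
insert(18) -> [15, 18, 27, 49]

Final heap: [15, 18, 27, 49]


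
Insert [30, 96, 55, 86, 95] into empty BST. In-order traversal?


Insert 30: root
Insert 96: R from 30
Insert 55: R from 30 -> L from 96
Insert 86: R from 30 -> L from 96 -> R from 55
Insert 95: R from 30 -> L from 96 -> R from 55 -> R from 86

In-order: [30, 55, 86, 95, 96]


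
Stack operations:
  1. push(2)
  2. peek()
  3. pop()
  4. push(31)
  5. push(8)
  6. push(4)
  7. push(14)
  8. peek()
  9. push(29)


push(2) -> [2]
peek()->2
pop()->2, []
push(31) -> [31]
push(8) -> [31, 8]
push(4) -> [31, 8, 4]
push(14) -> [31, 8, 4, 14]
peek()->14
push(29) -> [31, 8, 4, 14, 29]

Final stack: [31, 8, 4, 14, 29]


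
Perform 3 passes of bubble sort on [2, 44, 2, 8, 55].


Initial: [2, 44, 2, 8, 55]
Pass 1: [2, 2, 8, 44, 55] (2 swaps)
Pass 2: [2, 2, 8, 44, 55] (0 swaps)
Pass 3: [2, 2, 8, 44, 55] (0 swaps)

After 3 passes: [2, 2, 8, 44, 55]


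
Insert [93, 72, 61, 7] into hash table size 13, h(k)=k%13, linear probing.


Insert 93: h=2 -> slot 2
Insert 72: h=7 -> slot 7
Insert 61: h=9 -> slot 9
Insert 7: h=7, 1 probes -> slot 8

Table: [None, None, 93, None, None, None, None, 72, 7, 61, None, None, None]


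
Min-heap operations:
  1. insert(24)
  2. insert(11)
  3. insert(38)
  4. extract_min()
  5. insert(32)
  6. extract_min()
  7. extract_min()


insert(24) -> [24]
insert(11) -> [11, 24]
insert(38) -> [11, 24, 38]
extract_min()->11, [24, 38]
insert(32) -> [24, 38, 32]
extract_min()->24, [32, 38]
extract_min()->32, [38]

Final heap: [38]


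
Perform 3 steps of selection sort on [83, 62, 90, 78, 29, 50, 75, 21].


Initial: [83, 62, 90, 78, 29, 50, 75, 21]
Step 1: min=21 at 7
  Swap: [21, 62, 90, 78, 29, 50, 75, 83]
Step 2: min=29 at 4
  Swap: [21, 29, 90, 78, 62, 50, 75, 83]
Step 3: min=50 at 5
  Swap: [21, 29, 50, 78, 62, 90, 75, 83]

After 3 steps: [21, 29, 50, 78, 62, 90, 75, 83]


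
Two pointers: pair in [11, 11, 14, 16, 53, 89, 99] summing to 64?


lo=0(11)+hi=6(99)=110
lo=0(11)+hi=5(89)=100
lo=0(11)+hi=4(53)=64

Yes: 11+53=64


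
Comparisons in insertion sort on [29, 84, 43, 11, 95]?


Algorithm: insertion sort
Input: [29, 84, 43, 11, 95]
Sorted: [11, 29, 43, 84, 95]

7


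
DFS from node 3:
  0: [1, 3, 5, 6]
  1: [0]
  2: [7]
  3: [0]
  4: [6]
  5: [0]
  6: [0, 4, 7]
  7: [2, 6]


Visit 3, push [0]
Visit 0, push [6, 5, 1]
Visit 1, push []
Visit 5, push []
Visit 6, push [7, 4]
Visit 4, push []
Visit 7, push [2]
Visit 2, push []

DFS order: [3, 0, 1, 5, 6, 4, 7, 2]


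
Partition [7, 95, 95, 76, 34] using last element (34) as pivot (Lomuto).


Pivot: 34
  7 <= 34: advance i (no swap)
Place pivot at 1: [7, 34, 95, 76, 95]

Partitioned: [7, 34, 95, 76, 95]


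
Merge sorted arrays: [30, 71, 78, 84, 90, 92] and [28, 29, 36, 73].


Take 28 from B
Take 29 from B
Take 30 from A
Take 36 from B
Take 71 from A
Take 73 from B

Merged: [28, 29, 30, 36, 71, 73, 78, 84, 90, 92]


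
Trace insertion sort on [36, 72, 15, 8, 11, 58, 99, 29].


Initial: [36, 72, 15, 8, 11, 58, 99, 29]
Insert 72: [36, 72, 15, 8, 11, 58, 99, 29]
Insert 15: [15, 36, 72, 8, 11, 58, 99, 29]
Insert 8: [8, 15, 36, 72, 11, 58, 99, 29]
Insert 11: [8, 11, 15, 36, 72, 58, 99, 29]
Insert 58: [8, 11, 15, 36, 58, 72, 99, 29]
Insert 99: [8, 11, 15, 36, 58, 72, 99, 29]
Insert 29: [8, 11, 15, 29, 36, 58, 72, 99]

Sorted: [8, 11, 15, 29, 36, 58, 72, 99]


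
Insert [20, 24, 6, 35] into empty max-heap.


Insert 20: [20]
Insert 24: [24, 20]
Insert 6: [24, 20, 6]
Insert 35: [35, 24, 6, 20]

Final heap: [35, 24, 6, 20]


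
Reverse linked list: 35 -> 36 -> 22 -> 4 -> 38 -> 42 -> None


Step 1: curr=35, set curr.next=prev(None) | reversed so far: 35
Step 2: curr=36, set curr.next=prev(35) | reversed so far: 36 -> 35
Step 3: curr=22, set curr.next=prev(36) | reversed so far: 22 -> 36 -> 35
Step 4: curr=4, set curr.next=prev(22) | reversed so far: 4 -> 22 -> 36 -> 35
Step 5: curr=38, set curr.next=prev(4) | reversed so far: 38 -> 4 -> 22 -> 36 -> 35
Step 6: curr=42, set curr.next=prev(38) | reversed so far: 42 -> 38 -> 4 -> 22 -> 36 -> 35

42 -> 38 -> 4 -> 22 -> 36 -> 35 -> None


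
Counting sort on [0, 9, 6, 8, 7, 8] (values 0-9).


Input: [0, 9, 6, 8, 7, 8]
Counts: [1, 0, 0, 0, 0, 0, 1, 1, 2, 1]

Sorted: [0, 6, 7, 8, 8, 9]


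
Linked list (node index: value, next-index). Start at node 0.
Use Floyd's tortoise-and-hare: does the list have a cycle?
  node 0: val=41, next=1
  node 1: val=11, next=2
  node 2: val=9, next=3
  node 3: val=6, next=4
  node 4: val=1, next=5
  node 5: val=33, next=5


Floyd's tortoise (slow, +1) and hare (fast, +2):
  init: slow=0, fast=0
  step 1: slow=1, fast=2
  step 2: slow=2, fast=4
  step 3: slow=3, fast=5
  step 4: slow=4, fast=5
  step 5: slow=5, fast=5
  slow == fast at node 5: cycle detected

Cycle: yes


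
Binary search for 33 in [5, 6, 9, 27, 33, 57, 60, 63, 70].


Step 1: lo=0, hi=8, mid=4, val=33

Found at index 4


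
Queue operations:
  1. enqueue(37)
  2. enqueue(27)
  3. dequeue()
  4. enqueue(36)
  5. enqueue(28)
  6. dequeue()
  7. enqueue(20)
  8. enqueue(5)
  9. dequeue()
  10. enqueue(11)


enqueue(37) -> [37]
enqueue(27) -> [37, 27]
dequeue()->37, [27]
enqueue(36) -> [27, 36]
enqueue(28) -> [27, 36, 28]
dequeue()->27, [36, 28]
enqueue(20) -> [36, 28, 20]
enqueue(5) -> [36, 28, 20, 5]
dequeue()->36, [28, 20, 5]
enqueue(11) -> [28, 20, 5, 11]

Final queue: [28, 20, 5, 11]


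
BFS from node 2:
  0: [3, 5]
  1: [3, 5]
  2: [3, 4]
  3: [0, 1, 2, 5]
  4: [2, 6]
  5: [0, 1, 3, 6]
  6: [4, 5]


Visit 2, enqueue [3, 4]
Visit 3, enqueue [0, 1, 5]
Visit 4, enqueue [6]
Visit 0, enqueue []
Visit 1, enqueue []
Visit 5, enqueue []
Visit 6, enqueue []

BFS order: [2, 3, 4, 0, 1, 5, 6]


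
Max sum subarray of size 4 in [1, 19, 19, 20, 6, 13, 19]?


[0:4]: 59
[1:5]: 64
[2:6]: 58
[3:7]: 58

Max: 64 at [1:5]


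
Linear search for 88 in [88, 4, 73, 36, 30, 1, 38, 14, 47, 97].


i=0: 88==88 found!

Found at 0, 1 comps


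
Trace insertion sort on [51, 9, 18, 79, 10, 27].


Initial: [51, 9, 18, 79, 10, 27]
Insert 9: [9, 51, 18, 79, 10, 27]
Insert 18: [9, 18, 51, 79, 10, 27]
Insert 79: [9, 18, 51, 79, 10, 27]
Insert 10: [9, 10, 18, 51, 79, 27]
Insert 27: [9, 10, 18, 27, 51, 79]

Sorted: [9, 10, 18, 27, 51, 79]


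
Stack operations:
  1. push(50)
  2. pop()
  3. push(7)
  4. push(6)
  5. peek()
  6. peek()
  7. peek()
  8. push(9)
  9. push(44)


push(50) -> [50]
pop()->50, []
push(7) -> [7]
push(6) -> [7, 6]
peek()->6
peek()->6
peek()->6
push(9) -> [7, 6, 9]
push(44) -> [7, 6, 9, 44]

Final stack: [7, 6, 9, 44]


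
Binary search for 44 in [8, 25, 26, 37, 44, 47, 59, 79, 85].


Step 1: lo=0, hi=8, mid=4, val=44

Found at index 4


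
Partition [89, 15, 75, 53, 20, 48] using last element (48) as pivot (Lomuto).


Pivot: 48
  15 <= 48: swap -> [15, 89, 75, 53, 20, 48]
  20 <= 48: swap -> [15, 20, 75, 53, 89, 48]
Place pivot at 2: [15, 20, 48, 53, 89, 75]

Partitioned: [15, 20, 48, 53, 89, 75]


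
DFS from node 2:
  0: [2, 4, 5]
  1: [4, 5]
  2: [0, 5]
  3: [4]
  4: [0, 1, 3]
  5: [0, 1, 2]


Visit 2, push [5, 0]
Visit 0, push [5, 4]
Visit 4, push [3, 1]
Visit 1, push [5]
Visit 5, push []
Visit 3, push []

DFS order: [2, 0, 4, 1, 5, 3]


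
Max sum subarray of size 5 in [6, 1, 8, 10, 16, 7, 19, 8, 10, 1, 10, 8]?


[0:5]: 41
[1:6]: 42
[2:7]: 60
[3:8]: 60
[4:9]: 60
[5:10]: 45
[6:11]: 48
[7:12]: 37

Max: 60 at [2:7]


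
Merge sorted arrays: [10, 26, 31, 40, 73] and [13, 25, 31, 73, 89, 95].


Take 10 from A
Take 13 from B
Take 25 from B
Take 26 from A
Take 31 from A
Take 31 from B
Take 40 from A
Take 73 from A

Merged: [10, 13, 25, 26, 31, 31, 40, 73, 73, 89, 95]


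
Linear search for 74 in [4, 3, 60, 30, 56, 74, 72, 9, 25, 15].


i=0: 4!=74
i=1: 3!=74
i=2: 60!=74
i=3: 30!=74
i=4: 56!=74
i=5: 74==74 found!

Found at 5, 6 comps


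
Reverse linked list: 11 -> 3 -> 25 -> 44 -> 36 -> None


Step 1: curr=11, set curr.next=prev(None) | reversed so far: 11
Step 2: curr=3, set curr.next=prev(11) | reversed so far: 3 -> 11
Step 3: curr=25, set curr.next=prev(3) | reversed so far: 25 -> 3 -> 11
Step 4: curr=44, set curr.next=prev(25) | reversed so far: 44 -> 25 -> 3 -> 11
Step 5: curr=36, set curr.next=prev(44) | reversed so far: 36 -> 44 -> 25 -> 3 -> 11

36 -> 44 -> 25 -> 3 -> 11 -> None


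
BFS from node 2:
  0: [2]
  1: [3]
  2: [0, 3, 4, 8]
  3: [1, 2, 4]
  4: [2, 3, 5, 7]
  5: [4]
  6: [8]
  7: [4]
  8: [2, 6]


Visit 2, enqueue [0, 3, 4, 8]
Visit 0, enqueue []
Visit 3, enqueue [1]
Visit 4, enqueue [5, 7]
Visit 8, enqueue [6]
Visit 1, enqueue []
Visit 5, enqueue []
Visit 7, enqueue []
Visit 6, enqueue []

BFS order: [2, 0, 3, 4, 8, 1, 5, 7, 6]


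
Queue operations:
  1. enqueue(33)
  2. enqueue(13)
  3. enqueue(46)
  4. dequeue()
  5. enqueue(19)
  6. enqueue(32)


enqueue(33) -> [33]
enqueue(13) -> [33, 13]
enqueue(46) -> [33, 13, 46]
dequeue()->33, [13, 46]
enqueue(19) -> [13, 46, 19]
enqueue(32) -> [13, 46, 19, 32]

Final queue: [13, 46, 19, 32]


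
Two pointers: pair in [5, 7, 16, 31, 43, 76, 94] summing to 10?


lo=0(5)+hi=6(94)=99
lo=0(5)+hi=5(76)=81
lo=0(5)+hi=4(43)=48
lo=0(5)+hi=3(31)=36
lo=0(5)+hi=2(16)=21
lo=0(5)+hi=1(7)=12

No pair found


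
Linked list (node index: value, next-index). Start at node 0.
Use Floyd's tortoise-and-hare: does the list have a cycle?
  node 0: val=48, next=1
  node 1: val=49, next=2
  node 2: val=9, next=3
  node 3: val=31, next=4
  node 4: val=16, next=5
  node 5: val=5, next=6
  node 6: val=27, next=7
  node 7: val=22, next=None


Floyd's tortoise (slow, +1) and hare (fast, +2):
  init: slow=0, fast=0
  step 1: slow=1, fast=2
  step 2: slow=2, fast=4
  step 3: slow=3, fast=6
  step 4: fast 6->7->None, no cycle

Cycle: no


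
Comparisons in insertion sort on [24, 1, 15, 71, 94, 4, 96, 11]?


Algorithm: insertion sort
Input: [24, 1, 15, 71, 94, 4, 96, 11]
Sorted: [1, 4, 11, 15, 24, 71, 94, 96]

17


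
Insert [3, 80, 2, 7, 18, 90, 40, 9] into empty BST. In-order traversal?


Insert 3: root
Insert 80: R from 3
Insert 2: L from 3
Insert 7: R from 3 -> L from 80
Insert 18: R from 3 -> L from 80 -> R from 7
Insert 90: R from 3 -> R from 80
Insert 40: R from 3 -> L from 80 -> R from 7 -> R from 18
Insert 9: R from 3 -> L from 80 -> R from 7 -> L from 18

In-order: [2, 3, 7, 9, 18, 40, 80, 90]


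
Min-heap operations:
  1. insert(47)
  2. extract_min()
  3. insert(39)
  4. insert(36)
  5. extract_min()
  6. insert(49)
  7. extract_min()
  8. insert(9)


insert(47) -> [47]
extract_min()->47, []
insert(39) -> [39]
insert(36) -> [36, 39]
extract_min()->36, [39]
insert(49) -> [39, 49]
extract_min()->39, [49]
insert(9) -> [9, 49]

Final heap: [9, 49]


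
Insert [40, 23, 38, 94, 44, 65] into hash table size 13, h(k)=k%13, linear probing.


Insert 40: h=1 -> slot 1
Insert 23: h=10 -> slot 10
Insert 38: h=12 -> slot 12
Insert 94: h=3 -> slot 3
Insert 44: h=5 -> slot 5
Insert 65: h=0 -> slot 0

Table: [65, 40, None, 94, None, 44, None, None, None, None, 23, None, 38]


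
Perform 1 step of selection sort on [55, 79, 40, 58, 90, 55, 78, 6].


Initial: [55, 79, 40, 58, 90, 55, 78, 6]
Step 1: min=6 at 7
  Swap: [6, 79, 40, 58, 90, 55, 78, 55]

After 1 step: [6, 79, 40, 58, 90, 55, 78, 55]


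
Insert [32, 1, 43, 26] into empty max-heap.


Insert 32: [32]
Insert 1: [32, 1]
Insert 43: [43, 1, 32]
Insert 26: [43, 26, 32, 1]

Final heap: [43, 26, 32, 1]


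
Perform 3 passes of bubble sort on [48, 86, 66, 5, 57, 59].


Initial: [48, 86, 66, 5, 57, 59]
Pass 1: [48, 66, 5, 57, 59, 86] (4 swaps)
Pass 2: [48, 5, 57, 59, 66, 86] (3 swaps)
Pass 3: [5, 48, 57, 59, 66, 86] (1 swaps)

After 3 passes: [5, 48, 57, 59, 66, 86]


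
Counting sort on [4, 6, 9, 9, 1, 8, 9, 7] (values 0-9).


Input: [4, 6, 9, 9, 1, 8, 9, 7]
Counts: [0, 1, 0, 0, 1, 0, 1, 1, 1, 3]

Sorted: [1, 4, 6, 7, 8, 9, 9, 9]


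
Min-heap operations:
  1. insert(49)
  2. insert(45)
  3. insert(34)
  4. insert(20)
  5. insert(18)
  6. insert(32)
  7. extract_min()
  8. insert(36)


insert(49) -> [49]
insert(45) -> [45, 49]
insert(34) -> [34, 49, 45]
insert(20) -> [20, 34, 45, 49]
insert(18) -> [18, 20, 45, 49, 34]
insert(32) -> [18, 20, 32, 49, 34, 45]
extract_min()->18, [20, 34, 32, 49, 45]
insert(36) -> [20, 34, 32, 49, 45, 36]

Final heap: [20, 34, 32, 49, 45, 36]


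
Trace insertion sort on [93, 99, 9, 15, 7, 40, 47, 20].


Initial: [93, 99, 9, 15, 7, 40, 47, 20]
Insert 99: [93, 99, 9, 15, 7, 40, 47, 20]
Insert 9: [9, 93, 99, 15, 7, 40, 47, 20]
Insert 15: [9, 15, 93, 99, 7, 40, 47, 20]
Insert 7: [7, 9, 15, 93, 99, 40, 47, 20]
Insert 40: [7, 9, 15, 40, 93, 99, 47, 20]
Insert 47: [7, 9, 15, 40, 47, 93, 99, 20]
Insert 20: [7, 9, 15, 20, 40, 47, 93, 99]

Sorted: [7, 9, 15, 20, 40, 47, 93, 99]


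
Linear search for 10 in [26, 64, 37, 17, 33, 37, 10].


i=0: 26!=10
i=1: 64!=10
i=2: 37!=10
i=3: 17!=10
i=4: 33!=10
i=5: 37!=10
i=6: 10==10 found!

Found at 6, 7 comps


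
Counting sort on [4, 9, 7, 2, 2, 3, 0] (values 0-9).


Input: [4, 9, 7, 2, 2, 3, 0]
Counts: [1, 0, 2, 1, 1, 0, 0, 1, 0, 1]

Sorted: [0, 2, 2, 3, 4, 7, 9]


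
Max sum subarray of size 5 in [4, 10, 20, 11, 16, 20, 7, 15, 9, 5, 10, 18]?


[0:5]: 61
[1:6]: 77
[2:7]: 74
[3:8]: 69
[4:9]: 67
[5:10]: 56
[6:11]: 46
[7:12]: 57

Max: 77 at [1:6]


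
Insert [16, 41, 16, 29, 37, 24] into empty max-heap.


Insert 16: [16]
Insert 41: [41, 16]
Insert 16: [41, 16, 16]
Insert 29: [41, 29, 16, 16]
Insert 37: [41, 37, 16, 16, 29]
Insert 24: [41, 37, 24, 16, 29, 16]

Final heap: [41, 37, 24, 16, 29, 16]


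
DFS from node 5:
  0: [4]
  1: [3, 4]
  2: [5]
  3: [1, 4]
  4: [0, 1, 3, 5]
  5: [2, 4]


Visit 5, push [4, 2]
Visit 2, push []
Visit 4, push [3, 1, 0]
Visit 0, push []
Visit 1, push [3]
Visit 3, push []

DFS order: [5, 2, 4, 0, 1, 3]


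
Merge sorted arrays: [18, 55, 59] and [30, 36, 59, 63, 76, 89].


Take 18 from A
Take 30 from B
Take 36 from B
Take 55 from A
Take 59 from A

Merged: [18, 30, 36, 55, 59, 59, 63, 76, 89]


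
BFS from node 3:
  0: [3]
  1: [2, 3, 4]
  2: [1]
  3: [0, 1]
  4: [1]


Visit 3, enqueue [0, 1]
Visit 0, enqueue []
Visit 1, enqueue [2, 4]
Visit 2, enqueue []
Visit 4, enqueue []

BFS order: [3, 0, 1, 2, 4]


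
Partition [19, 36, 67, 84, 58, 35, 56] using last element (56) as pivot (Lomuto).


Pivot: 56
  19 <= 56: advance i (no swap)
  36 <= 56: advance i (no swap)
  35 <= 56: swap -> [19, 36, 35, 84, 58, 67, 56]
Place pivot at 3: [19, 36, 35, 56, 58, 67, 84]

Partitioned: [19, 36, 35, 56, 58, 67, 84]


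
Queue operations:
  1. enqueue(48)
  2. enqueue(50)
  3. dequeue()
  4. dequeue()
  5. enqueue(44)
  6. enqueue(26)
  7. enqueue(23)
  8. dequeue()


enqueue(48) -> [48]
enqueue(50) -> [48, 50]
dequeue()->48, [50]
dequeue()->50, []
enqueue(44) -> [44]
enqueue(26) -> [44, 26]
enqueue(23) -> [44, 26, 23]
dequeue()->44, [26, 23]

Final queue: [26, 23]


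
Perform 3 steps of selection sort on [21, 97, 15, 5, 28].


Initial: [21, 97, 15, 5, 28]
Step 1: min=5 at 3
  Swap: [5, 97, 15, 21, 28]
Step 2: min=15 at 2
  Swap: [5, 15, 97, 21, 28]
Step 3: min=21 at 3
  Swap: [5, 15, 21, 97, 28]

After 3 steps: [5, 15, 21, 97, 28]


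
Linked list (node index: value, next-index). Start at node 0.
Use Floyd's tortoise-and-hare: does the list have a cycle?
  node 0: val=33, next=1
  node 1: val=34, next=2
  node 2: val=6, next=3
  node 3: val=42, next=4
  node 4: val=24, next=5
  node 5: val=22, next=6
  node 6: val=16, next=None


Floyd's tortoise (slow, +1) and hare (fast, +2):
  init: slow=0, fast=0
  step 1: slow=1, fast=2
  step 2: slow=2, fast=4
  step 3: slow=3, fast=6
  step 4: fast -> None, no cycle

Cycle: no


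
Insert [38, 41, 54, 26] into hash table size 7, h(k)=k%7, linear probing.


Insert 38: h=3 -> slot 3
Insert 41: h=6 -> slot 6
Insert 54: h=5 -> slot 5
Insert 26: h=5, 2 probes -> slot 0

Table: [26, None, None, 38, None, 54, 41]


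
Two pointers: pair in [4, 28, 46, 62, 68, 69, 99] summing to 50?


lo=0(4)+hi=6(99)=103
lo=0(4)+hi=5(69)=73
lo=0(4)+hi=4(68)=72
lo=0(4)+hi=3(62)=66
lo=0(4)+hi=2(46)=50

Yes: 4+46=50


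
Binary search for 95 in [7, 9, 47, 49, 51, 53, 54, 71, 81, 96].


Step 1: lo=0, hi=9, mid=4, val=51
Step 2: lo=5, hi=9, mid=7, val=71
Step 3: lo=8, hi=9, mid=8, val=81
Step 4: lo=9, hi=9, mid=9, val=96

Not found


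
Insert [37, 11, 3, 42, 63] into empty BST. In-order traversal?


Insert 37: root
Insert 11: L from 37
Insert 3: L from 37 -> L from 11
Insert 42: R from 37
Insert 63: R from 37 -> R from 42

In-order: [3, 11, 37, 42, 63]


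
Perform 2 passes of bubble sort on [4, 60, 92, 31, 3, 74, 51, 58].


Initial: [4, 60, 92, 31, 3, 74, 51, 58]
Pass 1: [4, 60, 31, 3, 74, 51, 58, 92] (5 swaps)
Pass 2: [4, 31, 3, 60, 51, 58, 74, 92] (4 swaps)

After 2 passes: [4, 31, 3, 60, 51, 58, 74, 92]


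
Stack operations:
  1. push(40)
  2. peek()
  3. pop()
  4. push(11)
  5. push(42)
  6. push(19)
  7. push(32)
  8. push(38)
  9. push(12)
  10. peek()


push(40) -> [40]
peek()->40
pop()->40, []
push(11) -> [11]
push(42) -> [11, 42]
push(19) -> [11, 42, 19]
push(32) -> [11, 42, 19, 32]
push(38) -> [11, 42, 19, 32, 38]
push(12) -> [11, 42, 19, 32, 38, 12]
peek()->12

Final stack: [11, 42, 19, 32, 38, 12]


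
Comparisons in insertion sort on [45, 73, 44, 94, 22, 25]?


Algorithm: insertion sort
Input: [45, 73, 44, 94, 22, 25]
Sorted: [22, 25, 44, 45, 73, 94]

13


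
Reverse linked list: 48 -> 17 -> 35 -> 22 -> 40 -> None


Step 1: curr=48, set curr.next=prev(None) | reversed so far: 48
Step 2: curr=17, set curr.next=prev(48) | reversed so far: 17 -> 48
Step 3: curr=35, set curr.next=prev(17) | reversed so far: 35 -> 17 -> 48
Step 4: curr=22, set curr.next=prev(35) | reversed so far: 22 -> 35 -> 17 -> 48
Step 5: curr=40, set curr.next=prev(22) | reversed so far: 40 -> 22 -> 35 -> 17 -> 48

40 -> 22 -> 35 -> 17 -> 48 -> None


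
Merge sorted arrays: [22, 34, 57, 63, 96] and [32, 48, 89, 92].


Take 22 from A
Take 32 from B
Take 34 from A
Take 48 from B
Take 57 from A
Take 63 from A
Take 89 from B
Take 92 from B

Merged: [22, 32, 34, 48, 57, 63, 89, 92, 96]


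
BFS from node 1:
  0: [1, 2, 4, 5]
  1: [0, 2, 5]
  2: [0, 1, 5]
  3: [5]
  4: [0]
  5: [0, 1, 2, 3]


Visit 1, enqueue [0, 2, 5]
Visit 0, enqueue [4]
Visit 2, enqueue []
Visit 5, enqueue [3]
Visit 4, enqueue []
Visit 3, enqueue []

BFS order: [1, 0, 2, 5, 4, 3]


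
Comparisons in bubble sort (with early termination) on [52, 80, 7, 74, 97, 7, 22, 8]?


Algorithm: bubble sort (with early termination)
Input: [52, 80, 7, 74, 97, 7, 22, 8]
Sorted: [7, 7, 8, 22, 52, 74, 80, 97]

27


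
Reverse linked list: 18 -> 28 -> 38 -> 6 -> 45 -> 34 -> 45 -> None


Step 1: curr=18, set curr.next=prev(None) | reversed so far: 18
Step 2: curr=28, set curr.next=prev(18) | reversed so far: 28 -> 18
Step 3: curr=38, set curr.next=prev(28) | reversed so far: 38 -> 28 -> 18
Step 4: curr=6, set curr.next=prev(38) | reversed so far: 6 -> 38 -> 28 -> 18
Step 5: curr=45, set curr.next=prev(6) | reversed so far: 45 -> 6 -> 38 -> 28 -> 18
Step 6: curr=34, set curr.next=prev(45) | reversed so far: 34 -> 45 -> 6 -> 38 -> 28 -> 18
Step 7: curr=45, set curr.next=prev(34) | reversed so far: 45 -> 34 -> 45 -> 6 -> 38 -> 28 -> 18

45 -> 34 -> 45 -> 6 -> 38 -> 28 -> 18 -> None


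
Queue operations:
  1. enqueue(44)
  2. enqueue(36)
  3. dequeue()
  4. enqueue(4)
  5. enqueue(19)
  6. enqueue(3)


enqueue(44) -> [44]
enqueue(36) -> [44, 36]
dequeue()->44, [36]
enqueue(4) -> [36, 4]
enqueue(19) -> [36, 4, 19]
enqueue(3) -> [36, 4, 19, 3]

Final queue: [36, 4, 19, 3]


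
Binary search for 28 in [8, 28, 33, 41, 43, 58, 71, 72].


Step 1: lo=0, hi=7, mid=3, val=41
Step 2: lo=0, hi=2, mid=1, val=28

Found at index 1


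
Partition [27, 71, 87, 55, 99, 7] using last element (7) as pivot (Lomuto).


Pivot: 7
Place pivot at 0: [7, 71, 87, 55, 99, 27]

Partitioned: [7, 71, 87, 55, 99, 27]


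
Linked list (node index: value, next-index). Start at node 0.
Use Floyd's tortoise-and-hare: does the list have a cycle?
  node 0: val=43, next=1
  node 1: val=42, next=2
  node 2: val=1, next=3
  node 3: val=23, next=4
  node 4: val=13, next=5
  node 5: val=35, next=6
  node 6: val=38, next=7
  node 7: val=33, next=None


Floyd's tortoise (slow, +1) and hare (fast, +2):
  init: slow=0, fast=0
  step 1: slow=1, fast=2
  step 2: slow=2, fast=4
  step 3: slow=3, fast=6
  step 4: fast 6->7->None, no cycle

Cycle: no


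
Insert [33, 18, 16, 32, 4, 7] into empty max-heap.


Insert 33: [33]
Insert 18: [33, 18]
Insert 16: [33, 18, 16]
Insert 32: [33, 32, 16, 18]
Insert 4: [33, 32, 16, 18, 4]
Insert 7: [33, 32, 16, 18, 4, 7]

Final heap: [33, 32, 16, 18, 4, 7]


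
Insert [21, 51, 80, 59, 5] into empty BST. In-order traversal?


Insert 21: root
Insert 51: R from 21
Insert 80: R from 21 -> R from 51
Insert 59: R from 21 -> R from 51 -> L from 80
Insert 5: L from 21

In-order: [5, 21, 51, 59, 80]


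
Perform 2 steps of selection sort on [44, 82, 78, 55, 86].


Initial: [44, 82, 78, 55, 86]
Step 1: min=44 at 0
  Swap: [44, 82, 78, 55, 86]
Step 2: min=55 at 3
  Swap: [44, 55, 78, 82, 86]

After 2 steps: [44, 55, 78, 82, 86]


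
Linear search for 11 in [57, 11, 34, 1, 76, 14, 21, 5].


i=0: 57!=11
i=1: 11==11 found!

Found at 1, 2 comps


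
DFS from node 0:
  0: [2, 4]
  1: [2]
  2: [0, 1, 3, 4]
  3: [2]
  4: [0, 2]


Visit 0, push [4, 2]
Visit 2, push [4, 3, 1]
Visit 1, push []
Visit 3, push []
Visit 4, push []

DFS order: [0, 2, 1, 3, 4]


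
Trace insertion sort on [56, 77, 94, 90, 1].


Initial: [56, 77, 94, 90, 1]
Insert 77: [56, 77, 94, 90, 1]
Insert 94: [56, 77, 94, 90, 1]
Insert 90: [56, 77, 90, 94, 1]
Insert 1: [1, 56, 77, 90, 94]

Sorted: [1, 56, 77, 90, 94]


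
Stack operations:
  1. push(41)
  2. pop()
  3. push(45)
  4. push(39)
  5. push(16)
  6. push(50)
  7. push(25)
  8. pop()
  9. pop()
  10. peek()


push(41) -> [41]
pop()->41, []
push(45) -> [45]
push(39) -> [45, 39]
push(16) -> [45, 39, 16]
push(50) -> [45, 39, 16, 50]
push(25) -> [45, 39, 16, 50, 25]
pop()->25, [45, 39, 16, 50]
pop()->50, [45, 39, 16]
peek()->16

Final stack: [45, 39, 16]


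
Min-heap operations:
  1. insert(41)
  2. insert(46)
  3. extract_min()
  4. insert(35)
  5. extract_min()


insert(41) -> [41]
insert(46) -> [41, 46]
extract_min()->41, [46]
insert(35) -> [35, 46]
extract_min()->35, [46]

Final heap: [46]


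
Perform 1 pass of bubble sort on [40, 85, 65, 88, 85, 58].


Initial: [40, 85, 65, 88, 85, 58]
Pass 1: [40, 65, 85, 85, 58, 88] (3 swaps)

After 1 pass: [40, 65, 85, 85, 58, 88]
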